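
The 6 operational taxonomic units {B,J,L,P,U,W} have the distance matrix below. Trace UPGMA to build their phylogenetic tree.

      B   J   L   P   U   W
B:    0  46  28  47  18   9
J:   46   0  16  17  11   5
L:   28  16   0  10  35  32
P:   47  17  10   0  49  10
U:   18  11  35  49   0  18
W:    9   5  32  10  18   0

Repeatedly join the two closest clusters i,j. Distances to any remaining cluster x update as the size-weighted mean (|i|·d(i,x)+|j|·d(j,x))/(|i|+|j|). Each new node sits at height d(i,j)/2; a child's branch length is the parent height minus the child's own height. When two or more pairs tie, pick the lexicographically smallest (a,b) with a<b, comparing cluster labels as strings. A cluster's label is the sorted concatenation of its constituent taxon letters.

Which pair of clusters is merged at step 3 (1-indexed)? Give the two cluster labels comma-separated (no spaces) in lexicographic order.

JW,U

step 1: merge (J,W) at d=5; branch lengths J→5/2, W→5/2; new cluster JW
  updated: d(B,JW)=55/2, d(JW,L)=24, d(JW,P)=27/2, d(JW,U)=29/2
step 2: merge (L,P) at d=10; branch lengths L→5, P→5; new cluster LP
  updated: d(B,LP)=75/2, d(JW,LP)=75/4, d(LP,U)=42
step 3: merge (JW,U) at d=29/2; branch lengths JW→19/4, U→29/4; new cluster JUW
  updated: d(B,JUW)=73/3, d(JUW,LP)=53/2
step 4: merge (B,JUW) at d=73/3; branch lengths B→73/6, JUW→59/12; new cluster BJUW
  updated: d(BJUW,LP)=117/4
step 5: merge (BJUW,LP) at d=117/4; branch lengths BJUW→59/24, LP→77/8; new cluster BJLPUW
final tree: ((B:73/6,((J:5/2,W:5/2):19/4,U:29/4):59/12):59/24,(L:5,P:5):77/8)
total length: 337/6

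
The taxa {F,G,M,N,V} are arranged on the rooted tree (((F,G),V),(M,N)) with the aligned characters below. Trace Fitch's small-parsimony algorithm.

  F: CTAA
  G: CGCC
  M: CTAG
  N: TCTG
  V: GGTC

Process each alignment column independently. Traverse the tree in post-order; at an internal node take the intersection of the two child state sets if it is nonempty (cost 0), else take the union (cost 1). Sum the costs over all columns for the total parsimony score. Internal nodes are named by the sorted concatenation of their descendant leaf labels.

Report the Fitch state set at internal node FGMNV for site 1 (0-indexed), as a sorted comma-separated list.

C,G,T

site 0, node FG: F={C} ∩ G={C} → {C} (+0)
site 0, node FGV: FG={C} ∪ V={G} → {C,G} (+1)
site 0, node MN: M={C} ∪ N={T} → {C,T} (+1)
site 0, node FGMNV: FGV={C,G} ∩ MN={C,T} → {C} (+0)
site 1, node FG: F={T} ∪ G={G} → {G,T} (+1)
site 1, node FGV: FG={G,T} ∩ V={G} → {G} (+0)
site 1, node MN: M={T} ∪ N={C} → {C,T} (+1)
site 1, node FGMNV: FGV={G} ∪ MN={C,T} → {C,G,T} (+1)
site 2, node FG: F={A} ∪ G={C} → {A,C} (+1)
site 2, node FGV: FG={A,C} ∪ V={T} → {A,C,T} (+1)
site 2, node MN: M={A} ∪ N={T} → {A,T} (+1)
site 2, node FGMNV: FGV={A,C,T} ∩ MN={A,T} → {A,T} (+0)
site 3, node FG: F={A} ∪ G={C} → {A,C} (+1)
site 3, node FGV: FG={A,C} ∩ V={C} → {C} (+0)
site 3, node MN: M={G} ∩ N={G} → {G} (+0)
site 3, node FGMNV: FGV={C} ∪ MN={G} → {C,G} (+1)
per-site changes: [2, 3, 3, 2]; total = 10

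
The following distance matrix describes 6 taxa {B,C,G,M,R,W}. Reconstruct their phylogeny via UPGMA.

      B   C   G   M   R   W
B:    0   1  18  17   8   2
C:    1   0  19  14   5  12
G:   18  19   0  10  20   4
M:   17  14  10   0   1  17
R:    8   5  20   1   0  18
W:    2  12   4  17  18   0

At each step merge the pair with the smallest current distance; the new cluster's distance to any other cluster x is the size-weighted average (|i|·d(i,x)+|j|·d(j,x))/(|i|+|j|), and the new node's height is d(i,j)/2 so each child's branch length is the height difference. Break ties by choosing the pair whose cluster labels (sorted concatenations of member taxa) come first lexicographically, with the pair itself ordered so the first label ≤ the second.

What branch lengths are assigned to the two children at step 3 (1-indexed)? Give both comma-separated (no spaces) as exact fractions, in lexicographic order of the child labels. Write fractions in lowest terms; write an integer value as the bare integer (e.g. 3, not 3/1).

1. join B+C (d=1) ⇒ BC; edges |B|=1/2, |C|=1/2
  updated: d(BC,G)=37/2, d(BC,M)=31/2, d(BC,R)=13/2, d(BC,W)=7
2. join M+R (d=1) ⇒ MR; edges |M|=1/2, |R|=1/2
  updated: d(BC,MR)=11, d(G,MR)=15, d(MR,W)=35/2
3. join G+W (d=4) ⇒ GW; edges |G|=2, |W|=2
  updated: d(BC,GW)=51/4, d(GW,MR)=65/4
4. join BC+MR (d=11) ⇒ BCMR; edges |BC|=5, |MR|=5
  updated: d(BCMR,GW)=29/2
5. join BCMR+GW (d=29/2) ⇒ BCGMRW; edges |BCMR|=7/4, |GW|=21/4
final tree: (((B:1/2,C:1/2):5,(M:1/2,R:1/2):5):7/4,(G:2,W:2):21/4)
total length: 23

2,2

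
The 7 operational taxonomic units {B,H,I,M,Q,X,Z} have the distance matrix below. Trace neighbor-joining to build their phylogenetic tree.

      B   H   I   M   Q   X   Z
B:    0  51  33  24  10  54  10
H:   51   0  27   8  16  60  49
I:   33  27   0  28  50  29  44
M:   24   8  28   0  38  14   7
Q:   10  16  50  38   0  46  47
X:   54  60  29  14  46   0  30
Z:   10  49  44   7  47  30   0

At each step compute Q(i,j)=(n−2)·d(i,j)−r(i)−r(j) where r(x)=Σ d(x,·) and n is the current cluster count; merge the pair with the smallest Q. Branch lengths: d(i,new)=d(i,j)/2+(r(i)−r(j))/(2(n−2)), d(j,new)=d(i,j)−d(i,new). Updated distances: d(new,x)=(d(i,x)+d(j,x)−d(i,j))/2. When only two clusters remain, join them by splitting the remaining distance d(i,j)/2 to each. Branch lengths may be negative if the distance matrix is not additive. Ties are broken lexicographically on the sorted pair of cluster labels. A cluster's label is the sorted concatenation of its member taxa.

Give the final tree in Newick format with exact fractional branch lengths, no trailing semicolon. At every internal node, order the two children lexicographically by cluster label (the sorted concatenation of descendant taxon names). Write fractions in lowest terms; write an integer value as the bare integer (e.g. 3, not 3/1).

step 1: merge (B,Q) at d=10, Q=-339; branch lengths B→5/2, Q→15/2; new cluster BQ
  updated: d(BQ,H)=57/2, d(BQ,I)=73/2, d(BQ,M)=26, d(BQ,X)=45, d(BQ,Z)=47/2
step 2: merge (H,I) at d=27, Q=-229; branch lengths H→29/2, I→25/2; new cluster HI
  updated: d(BQ,HI)=19, d(HI,M)=9/2, d(HI,X)=31, d(HI,Z)=33
step 3: merge (BQ,HI) at d=19, Q=-144; branch lengths BQ→83/6, HI→31/6; new cluster BHIQ
  updated: d(BHIQ,M)=23/4, d(BHIQ,X)=57/2, d(BHIQ,Z)=75/4
step 4: merge (BHIQ,Z) at d=75/4, Q=-285/4; branch lengths BHIQ→139/16, Z→161/16; new cluster BHIQZ
  updated: d(BHIQZ,M)=-3, d(BHIQZ,X)=159/8
step 5: merge (BHIQZ,M) at d=-3, Q=-247/8; branch lengths BHIQZ→23/16, M→-71/16; new cluster BHIMQZ
  updated: d(BHIMQZ,X)=295/16
step 6: merge (BHIMQZ,X) at d=295/16; branch lengths BHIMQZ→295/32, X→295/32; new cluster BHIMQXZ
final tree: (((((B:5/2,Q:15/2):83/6,(H:29/2,I:25/2):31/6):139/16,Z:161/16):23/16,M:-71/16):295/32,X:295/32)
total length: 1443/16

(((((B:5/2,Q:15/2):83/6,(H:29/2,I:25/2):31/6):139/16,Z:161/16):23/16,M:-71/16):295/32,X:295/32)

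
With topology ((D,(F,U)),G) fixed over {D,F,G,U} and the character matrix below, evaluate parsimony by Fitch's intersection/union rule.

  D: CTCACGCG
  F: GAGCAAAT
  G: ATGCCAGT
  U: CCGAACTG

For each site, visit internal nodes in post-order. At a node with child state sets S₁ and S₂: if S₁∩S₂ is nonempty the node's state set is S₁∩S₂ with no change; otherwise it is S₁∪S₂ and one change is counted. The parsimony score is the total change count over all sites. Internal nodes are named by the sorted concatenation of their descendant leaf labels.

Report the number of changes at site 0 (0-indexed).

site 0, node FU: F={G} ∪ U={C} → {C,G} (+1)
site 0, node DFU: D={C} ∩ FU={C,G} → {C} (+0)
site 0, node DFGU: DFU={C} ∪ G={A} → {A,C} (+1)
site 1, node FU: F={A} ∪ U={C} → {A,C} (+1)
site 1, node DFU: D={T} ∪ FU={A,C} → {A,C,T} (+1)
site 1, node DFGU: DFU={A,C,T} ∩ G={T} → {T} (+0)
site 2, node FU: F={G} ∩ U={G} → {G} (+0)
site 2, node DFU: D={C} ∪ FU={G} → {C,G} (+1)
site 2, node DFGU: DFU={C,G} ∩ G={G} → {G} (+0)
site 3, node FU: F={C} ∪ U={A} → {A,C} (+1)
site 3, node DFU: D={A} ∩ FU={A,C} → {A} (+0)
site 3, node DFGU: DFU={A} ∪ G={C} → {A,C} (+1)
site 4, node FU: F={A} ∩ U={A} → {A} (+0)
site 4, node DFU: D={C} ∪ FU={A} → {A,C} (+1)
site 4, node DFGU: DFU={A,C} ∩ G={C} → {C} (+0)
site 5, node FU: F={A} ∪ U={C} → {A,C} (+1)
site 5, node DFU: D={G} ∪ FU={A,C} → {A,C,G} (+1)
site 5, node DFGU: DFU={A,C,G} ∩ G={A} → {A} (+0)
site 6, node FU: F={A} ∪ U={T} → {A,T} (+1)
site 6, node DFU: D={C} ∪ FU={A,T} → {A,C,T} (+1)
site 6, node DFGU: DFU={A,C,T} ∪ G={G} → {A,C,G,T} (+1)
site 7, node FU: F={T} ∪ U={G} → {G,T} (+1)
site 7, node DFU: D={G} ∩ FU={G,T} → {G} (+0)
site 7, node DFGU: DFU={G} ∪ G={T} → {G,T} (+1)
per-site changes: [2, 2, 1, 2, 1, 2, 3, 2]; total = 15

2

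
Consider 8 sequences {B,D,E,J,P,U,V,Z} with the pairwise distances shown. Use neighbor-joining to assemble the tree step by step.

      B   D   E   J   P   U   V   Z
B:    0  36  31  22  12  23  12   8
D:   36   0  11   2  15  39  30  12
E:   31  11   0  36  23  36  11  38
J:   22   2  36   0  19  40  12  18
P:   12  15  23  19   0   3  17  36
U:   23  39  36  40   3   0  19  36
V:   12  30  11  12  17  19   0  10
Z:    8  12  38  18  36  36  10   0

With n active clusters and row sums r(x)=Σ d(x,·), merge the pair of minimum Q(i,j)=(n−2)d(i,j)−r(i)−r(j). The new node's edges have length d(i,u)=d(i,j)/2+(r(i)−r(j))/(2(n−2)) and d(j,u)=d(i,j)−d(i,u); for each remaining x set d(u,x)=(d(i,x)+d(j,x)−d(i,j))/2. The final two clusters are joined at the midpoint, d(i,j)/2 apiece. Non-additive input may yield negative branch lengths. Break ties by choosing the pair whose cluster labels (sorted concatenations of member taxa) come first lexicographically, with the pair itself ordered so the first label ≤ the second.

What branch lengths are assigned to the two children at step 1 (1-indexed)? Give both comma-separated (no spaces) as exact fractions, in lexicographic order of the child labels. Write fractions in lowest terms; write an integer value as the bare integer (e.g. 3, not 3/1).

step 1: merge (P,U) at d=3, Q=-303; branch lengths P→-53/12, U→89/12; new cluster PU
  updated: d(B,PU)=16, d(D,PU)=51/2, d(E,PU)=28, d(J,PU)=28, d(PU,V)=33/2, d(PU,Z)=69/2
step 2: merge (D,J) at d=2, Q=-449/2; branch lengths D→17/20, J→23/20; new cluster DJ
  updated: d(B,DJ)=28, d(DJ,E)=45/2, d(DJ,PU)=103/4, d(DJ,V)=20, d(DJ,Z)=14
step 3: merge (B,Z) at d=8, Q=-335/2; branch lengths B→45/16, Z→83/16; new cluster BZ
  updated: d(BZ,DJ)=17, d(BZ,E)=61/2, d(BZ,PU)=85/4, d(BZ,V)=7
step 4: merge (E,V) at d=11, Q=-227/2; branch lengths E→47/4, V→-3/4; new cluster EV
  updated: d(BZ,EV)=53/4, d(DJ,EV)=63/4, d(EV,PU)=67/4
step 5: merge (BZ,DJ) at d=17, Q=-76; branch lengths BZ→27/4, DJ→41/4; new cluster BDJZ
  updated: d(BDJZ,EV)=6, d(BDJZ,PU)=15
step 6: merge (BDJZ,EV) at d=6, Q=-151/4; branch lengths BDJZ→17/8, EV→31/8; new cluster BDEJVZ
  updated: d(BDEJVZ,PU)=103/8
step 7: merge (BDEJVZ,PU) at d=103/8; branch lengths BDEJVZ→103/16, PU→103/16; new cluster BDEJPUVZ
final tree: ((((B:45/16,Z:83/16):27/4,(D:17/20,J:23/20):41/4):17/8,(E:47/4,V:-3/4):31/8):103/16,(P:-53/12,U:89/12):103/16)
total length: 479/8

-53/12,89/12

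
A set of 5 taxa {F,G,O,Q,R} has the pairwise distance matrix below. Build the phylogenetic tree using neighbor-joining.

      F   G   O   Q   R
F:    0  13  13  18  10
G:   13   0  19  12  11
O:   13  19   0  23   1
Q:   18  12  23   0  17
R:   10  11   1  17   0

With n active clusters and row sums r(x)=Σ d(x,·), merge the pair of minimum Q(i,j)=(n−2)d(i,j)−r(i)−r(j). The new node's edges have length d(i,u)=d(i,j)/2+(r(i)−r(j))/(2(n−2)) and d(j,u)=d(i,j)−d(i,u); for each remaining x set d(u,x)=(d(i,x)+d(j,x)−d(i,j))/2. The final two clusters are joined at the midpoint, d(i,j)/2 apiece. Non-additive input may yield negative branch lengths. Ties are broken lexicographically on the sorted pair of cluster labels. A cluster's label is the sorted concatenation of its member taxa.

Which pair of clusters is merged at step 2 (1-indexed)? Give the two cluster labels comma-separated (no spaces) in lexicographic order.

F,OR

1. join O+R (d=1, Q=-92) ⇒ OR; edges |O|=10/3, |R|=-7/3
  updated: d(F,OR)=11, d(G,OR)=29/2, d(OR,Q)=39/2
2. join F+OR (d=11, Q=-65) ⇒ FOR; edges |F|=19/4, |OR|=25/4
  updated: d(FOR,G)=33/4, d(FOR,Q)=53/4
3. join FOR+G (d=33/4, Q=-67/2) ⇒ FGOR; edges |FOR|=19/4, |G|=7/2
  updated: d(FGOR,Q)=17/2
4. join FGOR+Q (d=17/2) ⇒ FGOQR; edges |FGOR|=17/4, |Q|=17/4
final tree: (((F:19/4,(O:10/3,R:-7/3):25/4):19/4,G:7/2):17/4,Q:17/4)
total length: 115/4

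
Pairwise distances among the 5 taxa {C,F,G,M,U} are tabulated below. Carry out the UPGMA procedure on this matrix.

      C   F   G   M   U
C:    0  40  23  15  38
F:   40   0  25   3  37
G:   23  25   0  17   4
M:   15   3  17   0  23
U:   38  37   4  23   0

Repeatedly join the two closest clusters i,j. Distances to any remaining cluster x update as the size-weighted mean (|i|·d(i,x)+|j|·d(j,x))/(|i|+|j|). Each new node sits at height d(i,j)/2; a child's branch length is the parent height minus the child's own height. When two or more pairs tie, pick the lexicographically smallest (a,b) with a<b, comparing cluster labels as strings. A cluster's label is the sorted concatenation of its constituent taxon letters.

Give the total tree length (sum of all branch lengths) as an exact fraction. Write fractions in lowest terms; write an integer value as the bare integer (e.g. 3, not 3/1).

181/4

step 1: merge (F,M) at d=3; branch lengths F→3/2, M→3/2; new cluster FM
  updated: d(C,FM)=55/2, d(FM,G)=21, d(FM,U)=30
step 2: merge (G,U) at d=4; branch lengths G→2, U→2; new cluster GU
  updated: d(C,GU)=61/2, d(FM,GU)=51/2
step 3: merge (FM,GU) at d=51/2; branch lengths FM→45/4, GU→43/4; new cluster FGMU
  updated: d(C,FGMU)=29
step 4: merge (C,FGMU) at d=29; branch lengths C→29/2, FGMU→7/4; new cluster CFGMU
final tree: (C:29/2,((F:3/2,M:3/2):45/4,(G:2,U:2):43/4):7/4)
total length: 181/4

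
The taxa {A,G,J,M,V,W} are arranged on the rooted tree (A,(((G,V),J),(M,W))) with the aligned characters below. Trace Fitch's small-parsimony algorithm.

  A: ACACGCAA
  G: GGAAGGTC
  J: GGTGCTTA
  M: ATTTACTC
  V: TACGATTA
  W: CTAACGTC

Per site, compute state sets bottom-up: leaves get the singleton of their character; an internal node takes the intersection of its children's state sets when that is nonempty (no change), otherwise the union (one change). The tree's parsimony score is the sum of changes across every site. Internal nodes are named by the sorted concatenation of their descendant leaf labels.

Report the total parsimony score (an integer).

23

[col 0] GV: children G:{G}, V:{T} ∪→ {G,T}; cost 1
[col 0] GJV: children GV:{G,T}, J:{G} ∩→ {G}; cost 0
[col 0] MW: children M:{A}, W:{C} ∪→ {A,C}; cost 1
[col 0] GJMVW: children GJV:{G}, MW:{A,C} ∪→ {A,C,G}; cost 1
[col 0] AGJMVW: children A:{A}, GJMVW:{A,C,G} ∩→ {A}; cost 0
[col 1] GV: children G:{G}, V:{A} ∪→ {A,G}; cost 1
[col 1] GJV: children GV:{A,G}, J:{G} ∩→ {G}; cost 0
[col 1] MW: children M:{T}, W:{T} ∩→ {T}; cost 0
[col 1] GJMVW: children GJV:{G}, MW:{T} ∪→ {G,T}; cost 1
[col 1] AGJMVW: children A:{C}, GJMVW:{G,T} ∪→ {C,G,T}; cost 1
[col 2] GV: children G:{A}, V:{C} ∪→ {A,C}; cost 1
[col 2] GJV: children GV:{A,C}, J:{T} ∪→ {A,C,T}; cost 1
[col 2] MW: children M:{T}, W:{A} ∪→ {A,T}; cost 1
[col 2] GJMVW: children GJV:{A,C,T}, MW:{A,T} ∩→ {A,T}; cost 0
[col 2] AGJMVW: children A:{A}, GJMVW:{A,T} ∩→ {A}; cost 0
[col 3] GV: children G:{A}, V:{G} ∪→ {A,G}; cost 1
[col 3] GJV: children GV:{A,G}, J:{G} ∩→ {G}; cost 0
[col 3] MW: children M:{T}, W:{A} ∪→ {A,T}; cost 1
[col 3] GJMVW: children GJV:{G}, MW:{A,T} ∪→ {A,G,T}; cost 1
[col 3] AGJMVW: children A:{C}, GJMVW:{A,G,T} ∪→ {A,C,G,T}; cost 1
[col 4] GV: children G:{G}, V:{A} ∪→ {A,G}; cost 1
[col 4] GJV: children GV:{A,G}, J:{C} ∪→ {A,C,G}; cost 1
[col 4] MW: children M:{A}, W:{C} ∪→ {A,C}; cost 1
[col 4] GJMVW: children GJV:{A,C,G}, MW:{A,C} ∩→ {A,C}; cost 0
[col 4] AGJMVW: children A:{G}, GJMVW:{A,C} ∪→ {A,C,G}; cost 1
[col 5] GV: children G:{G}, V:{T} ∪→ {G,T}; cost 1
[col 5] GJV: children GV:{G,T}, J:{T} ∩→ {T}; cost 0
[col 5] MW: children M:{C}, W:{G} ∪→ {C,G}; cost 1
[col 5] GJMVW: children GJV:{T}, MW:{C,G} ∪→ {C,G,T}; cost 1
[col 5] AGJMVW: children A:{C}, GJMVW:{C,G,T} ∩→ {C}; cost 0
[col 6] GV: children G:{T}, V:{T} ∩→ {T}; cost 0
[col 6] GJV: children GV:{T}, J:{T} ∩→ {T}; cost 0
[col 6] MW: children M:{T}, W:{T} ∩→ {T}; cost 0
[col 6] GJMVW: children GJV:{T}, MW:{T} ∩→ {T}; cost 0
[col 6] AGJMVW: children A:{A}, GJMVW:{T} ∪→ {A,T}; cost 1
[col 7] GV: children G:{C}, V:{A} ∪→ {A,C}; cost 1
[col 7] GJV: children GV:{A,C}, J:{A} ∩→ {A}; cost 0
[col 7] MW: children M:{C}, W:{C} ∩→ {C}; cost 0
[col 7] GJMVW: children GJV:{A}, MW:{C} ∪→ {A,C}; cost 1
[col 7] AGJMVW: children A:{A}, GJMVW:{A,C} ∩→ {A}; cost 0
per-site changes: [3, 3, 3, 4, 4, 3, 1, 2]; total = 23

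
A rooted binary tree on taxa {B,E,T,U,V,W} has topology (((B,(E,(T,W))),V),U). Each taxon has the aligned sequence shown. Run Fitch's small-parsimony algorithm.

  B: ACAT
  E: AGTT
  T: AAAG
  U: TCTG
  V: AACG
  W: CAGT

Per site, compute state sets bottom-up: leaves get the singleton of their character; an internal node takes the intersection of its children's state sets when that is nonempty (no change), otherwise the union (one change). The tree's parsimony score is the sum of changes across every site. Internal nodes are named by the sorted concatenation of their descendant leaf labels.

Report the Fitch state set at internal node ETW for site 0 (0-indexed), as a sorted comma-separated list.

A

TW@0: {A} ∪ {C} = {A,C} (union, +1)
ETW@0: {A} ∩ {A,C} = {A} (intersection, +0)
BETW@0: {A} ∩ {A} = {A} (intersection, +0)
BETVW@0: {A} ∩ {A} = {A} (intersection, +0)
BETUVW@0: {A} ∪ {T} = {A,T} (union, +1)
TW@1: {A} ∩ {A} = {A} (intersection, +0)
ETW@1: {G} ∪ {A} = {A,G} (union, +1)
BETW@1: {C} ∪ {A,G} = {A,C,G} (union, +1)
BETVW@1: {A,C,G} ∩ {A} = {A} (intersection, +0)
BETUVW@1: {A} ∪ {C} = {A,C} (union, +1)
TW@2: {A} ∪ {G} = {A,G} (union, +1)
ETW@2: {T} ∪ {A,G} = {A,G,T} (union, +1)
BETW@2: {A} ∩ {A,G,T} = {A} (intersection, +0)
BETVW@2: {A} ∪ {C} = {A,C} (union, +1)
BETUVW@2: {A,C} ∪ {T} = {A,C,T} (union, +1)
TW@3: {G} ∪ {T} = {G,T} (union, +1)
ETW@3: {T} ∩ {G,T} = {T} (intersection, +0)
BETW@3: {T} ∩ {T} = {T} (intersection, +0)
BETVW@3: {T} ∪ {G} = {G,T} (union, +1)
BETUVW@3: {G,T} ∩ {G} = {G} (intersection, +0)
per-site changes: [2, 3, 4, 2]; total = 11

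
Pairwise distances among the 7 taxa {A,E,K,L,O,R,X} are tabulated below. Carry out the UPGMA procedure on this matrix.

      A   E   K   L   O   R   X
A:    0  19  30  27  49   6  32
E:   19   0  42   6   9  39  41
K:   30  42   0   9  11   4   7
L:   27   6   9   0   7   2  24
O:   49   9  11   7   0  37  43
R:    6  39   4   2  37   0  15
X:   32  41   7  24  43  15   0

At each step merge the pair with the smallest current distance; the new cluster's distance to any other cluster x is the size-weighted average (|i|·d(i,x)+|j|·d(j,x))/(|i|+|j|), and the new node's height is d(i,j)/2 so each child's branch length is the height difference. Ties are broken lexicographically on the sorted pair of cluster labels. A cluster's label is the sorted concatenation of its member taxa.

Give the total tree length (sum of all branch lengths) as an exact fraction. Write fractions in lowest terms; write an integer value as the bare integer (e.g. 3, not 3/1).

6923/120

step 1: merge (L,R) at d=2; branch lengths L→1, R→1; new cluster LR
  updated: d(A,LR)=33/2, d(E,LR)=45/2, d(K,LR)=13/2, d(LR,O)=22, d(LR,X)=39/2
step 2: merge (K,LR) at d=13/2; branch lengths K→13/4, LR→9/4; new cluster KLR
  updated: d(A,KLR)=21, d(E,KLR)=29, d(KLR,O)=55/3, d(KLR,X)=46/3
step 3: merge (E,O) at d=9; branch lengths E→9/2, O→9/2; new cluster EO
  updated: d(A,EO)=34, d(EO,KLR)=71/3, d(EO,X)=42
step 4: merge (KLR,X) at d=46/3; branch lengths KLR→53/12, X→23/3; new cluster KLRX
  updated: d(A,KLRX)=95/4, d(EO,KLRX)=113/4
step 5: merge (A,KLRX) at d=95/4; branch lengths A→95/8, KLRX→101/24; new cluster AKLRX
  updated: d(AKLRX,EO)=147/5
step 6: merge (AKLRX,EO) at d=147/5; branch lengths AKLRX→113/40, EO→51/5; new cluster AEKLORX
final tree: ((A:95/8,((K:13/4,(L:1,R:1):9/4):53/12,X:23/3):101/24):113/40,(E:9/2,O:9/2):51/5)
total length: 6923/120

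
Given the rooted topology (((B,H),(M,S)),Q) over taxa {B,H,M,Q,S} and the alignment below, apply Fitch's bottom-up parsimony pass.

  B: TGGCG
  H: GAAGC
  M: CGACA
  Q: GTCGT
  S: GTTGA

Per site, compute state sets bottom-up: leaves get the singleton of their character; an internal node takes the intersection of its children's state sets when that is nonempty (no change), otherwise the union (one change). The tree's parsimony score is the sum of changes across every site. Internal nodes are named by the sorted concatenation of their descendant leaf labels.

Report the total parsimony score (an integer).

13

site 0, node BH: B={T} ∪ H={G} → {G,T} (+1)
site 0, node MS: M={C} ∪ S={G} → {C,G} (+1)
site 0, node BHMS: BH={G,T} ∩ MS={C,G} → {G} (+0)
site 0, node BHMQS: BHMS={G} ∩ Q={G} → {G} (+0)
site 1, node BH: B={G} ∪ H={A} → {A,G} (+1)
site 1, node MS: M={G} ∪ S={T} → {G,T} (+1)
site 1, node BHMS: BH={A,G} ∩ MS={G,T} → {G} (+0)
site 1, node BHMQS: BHMS={G} ∪ Q={T} → {G,T} (+1)
site 2, node BH: B={G} ∪ H={A} → {A,G} (+1)
site 2, node MS: M={A} ∪ S={T} → {A,T} (+1)
site 2, node BHMS: BH={A,G} ∩ MS={A,T} → {A} (+0)
site 2, node BHMQS: BHMS={A} ∪ Q={C} → {A,C} (+1)
site 3, node BH: B={C} ∪ H={G} → {C,G} (+1)
site 3, node MS: M={C} ∪ S={G} → {C,G} (+1)
site 3, node BHMS: BH={C,G} ∩ MS={C,G} → {C,G} (+0)
site 3, node BHMQS: BHMS={C,G} ∩ Q={G} → {G} (+0)
site 4, node BH: B={G} ∪ H={C} → {C,G} (+1)
site 4, node MS: M={A} ∩ S={A} → {A} (+0)
site 4, node BHMS: BH={C,G} ∪ MS={A} → {A,C,G} (+1)
site 4, node BHMQS: BHMS={A,C,G} ∪ Q={T} → {A,C,G,T} (+1)
per-site changes: [2, 3, 3, 2, 3]; total = 13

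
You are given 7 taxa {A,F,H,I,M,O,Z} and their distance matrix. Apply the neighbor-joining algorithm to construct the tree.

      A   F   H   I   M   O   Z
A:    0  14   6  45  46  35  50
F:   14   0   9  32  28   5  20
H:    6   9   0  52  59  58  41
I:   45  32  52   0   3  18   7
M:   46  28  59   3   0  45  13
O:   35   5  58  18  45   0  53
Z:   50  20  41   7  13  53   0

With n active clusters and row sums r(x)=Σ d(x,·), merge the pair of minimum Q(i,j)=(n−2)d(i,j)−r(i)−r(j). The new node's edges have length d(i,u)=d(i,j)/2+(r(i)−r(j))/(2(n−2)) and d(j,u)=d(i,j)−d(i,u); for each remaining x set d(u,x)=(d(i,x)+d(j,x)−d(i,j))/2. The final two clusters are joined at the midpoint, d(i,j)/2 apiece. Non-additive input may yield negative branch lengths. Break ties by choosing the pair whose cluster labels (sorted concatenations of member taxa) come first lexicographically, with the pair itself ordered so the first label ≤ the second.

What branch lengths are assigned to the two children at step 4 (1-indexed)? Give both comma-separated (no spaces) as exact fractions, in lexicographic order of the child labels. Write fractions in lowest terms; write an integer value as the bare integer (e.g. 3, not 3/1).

329/16,-69/16

iteration 1: select A,H (d=6, Q=-391); attach at lengths (1/10, 59/10); label the merged cluster AH
  updated: d(AH,F)=17/2, d(AH,I)=91/2, d(AH,M)=99/2, d(AH,O)=87/2, d(AH,Z)=85/2
iteration 2: select AH,F (d=17/2, Q=-249); attach at lengths (65/4, -31/4); label the merged cluster AFH
  updated: d(AFH,I)=69/2, d(AFH,M)=69/2, d(AFH,O)=20, d(AFH,Z)=27
iteration 3: select AFH,O (d=20, Q=-192); attach at lengths (20/3, 40/3); label the merged cluster AFHO
  updated: d(AFHO,I)=65/4, d(AFHO,M)=119/4, d(AFHO,Z)=30
iteration 4: select AFHO,I (d=65/4, Q=-279/4); attach at lengths (329/16, -69/16); label the merged cluster AFHIO
  updated: d(AFHIO,M)=33/4, d(AFHIO,Z)=83/8
iteration 5: select AFHIO,M (d=33/4, Q=-253/8); attach at lengths (45/16, 87/16); label the merged cluster AFHIMO
  updated: d(AFHIMO,Z)=121/16
iteration 6: select AFHIMO,Z (d=121/16); attach at lengths (121/32, 121/32); label the merged cluster AFHIMOZ
final tree: ((((((A:1/10,H:59/10):65/4,F:-31/4):20/3,O:40/3):329/16,I:-69/16):45/16,M:87/16):121/32,Z:121/32)
total length: 1065/16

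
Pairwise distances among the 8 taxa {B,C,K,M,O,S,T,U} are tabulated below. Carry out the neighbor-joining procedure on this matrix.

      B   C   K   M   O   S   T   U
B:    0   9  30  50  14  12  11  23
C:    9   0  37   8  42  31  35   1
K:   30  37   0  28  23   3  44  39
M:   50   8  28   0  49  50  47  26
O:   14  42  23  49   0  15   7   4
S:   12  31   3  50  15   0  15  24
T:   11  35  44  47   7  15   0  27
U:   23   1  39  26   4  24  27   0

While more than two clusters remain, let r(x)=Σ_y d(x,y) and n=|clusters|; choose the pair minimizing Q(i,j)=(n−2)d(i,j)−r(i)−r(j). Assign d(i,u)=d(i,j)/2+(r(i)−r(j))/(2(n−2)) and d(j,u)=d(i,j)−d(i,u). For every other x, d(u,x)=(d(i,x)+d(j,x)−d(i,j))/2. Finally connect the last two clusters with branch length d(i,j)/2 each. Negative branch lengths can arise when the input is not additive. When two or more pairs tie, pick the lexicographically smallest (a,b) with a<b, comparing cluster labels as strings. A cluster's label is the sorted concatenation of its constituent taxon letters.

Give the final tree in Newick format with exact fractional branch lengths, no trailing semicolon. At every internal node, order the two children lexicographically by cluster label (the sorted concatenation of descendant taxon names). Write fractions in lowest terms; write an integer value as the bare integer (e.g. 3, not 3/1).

(((B:149/32,(O:17/24,T:151/24):139/32):63/32,((C:-47/12,M:143/12):89/8,U:-13/8):411/32):413/64,(K:77/10,S:-47/10):413/64)

step 1: merge (C,M) at d=8, Q=-373; branch lengths C→-47/12, M→143/12; new cluster CM
  updated: d(B,CM)=51/2, d(CM,K)=57/2, d(CM,O)=83/2, d(CM,S)=73/2, d(CM,T)=37, d(CM,U)=19/2
step 2: merge (K,S) at d=3, Q=-258; branch lengths K→77/10, S→-47/10; new cluster KS
  updated: d(B,KS)=39/2, d(CM,KS)=31, d(KS,O)=35/2, d(KS,T)=28, d(KS,U)=30
step 3: merge (CM,U) at d=19/2, Q=-200; branch lengths CM→89/8, U→-13/8; new cluster CMU
  updated: d(B,CMU)=39/2, d(CMU,KS)=103/4, d(CMU,O)=18, d(CMU,T)=109/4
step 4: merge (O,T) at d=7, Q=-435/4; branch lengths O→17/24, T→151/24; new cluster OT
  updated: d(B,OT)=9, d(CMU,OT)=153/8, d(KS,OT)=77/4
step 5: merge (B,OT) at d=9, Q=-619/8; branch lengths B→149/32, OT→139/32; new cluster BOT
  updated: d(BOT,CMU)=237/16, d(BOT,KS)=119/8
step 6: merge (BOT,CMU) at d=237/16, Q=-887/16; branch lengths BOT→63/32, CMU→411/32; new cluster BCMOTU
  updated: d(BCMOTU,KS)=413/32
step 7: merge (BCMOTU,KS) at d=413/32; branch lengths BCMOTU→413/64, KS→413/64; new cluster BCKMOSTU
final tree: (((B:149/32,(O:17/24,T:151/24):139/32):63/32,((C:-47/12,M:143/12):89/8,U:-13/8):411/32):413/64,(K:77/10,S:-47/10):413/64)
total length: 2055/32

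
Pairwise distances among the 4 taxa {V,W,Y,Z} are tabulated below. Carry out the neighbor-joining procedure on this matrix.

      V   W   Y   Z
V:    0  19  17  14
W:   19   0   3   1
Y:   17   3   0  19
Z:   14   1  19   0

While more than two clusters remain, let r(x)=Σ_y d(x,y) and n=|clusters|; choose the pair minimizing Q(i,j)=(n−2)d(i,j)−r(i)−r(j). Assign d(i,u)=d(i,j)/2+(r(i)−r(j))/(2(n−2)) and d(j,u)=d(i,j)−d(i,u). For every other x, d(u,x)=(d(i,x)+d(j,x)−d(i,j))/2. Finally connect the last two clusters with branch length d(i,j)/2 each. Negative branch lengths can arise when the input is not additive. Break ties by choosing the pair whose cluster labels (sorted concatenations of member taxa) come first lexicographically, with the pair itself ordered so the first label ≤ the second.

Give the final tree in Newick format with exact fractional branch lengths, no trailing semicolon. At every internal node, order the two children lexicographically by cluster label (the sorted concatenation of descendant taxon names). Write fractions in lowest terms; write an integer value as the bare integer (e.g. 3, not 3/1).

iteration 1: select V,Z (d=14, Q=-56); attach at lengths (11, 3); label the merged cluster VZ
  updated: d(VZ,W)=3, d(VZ,Y)=11
iteration 2: select VZ,W (d=3, Q=-17); attach at lengths (11/2, -5/2); label the merged cluster VWZ
  updated: d(VWZ,Y)=11/2
iteration 3: select VWZ,Y (d=11/2); attach at lengths (11/4, 11/4); label the merged cluster VWYZ
final tree: (((V:11,Z:3):11/2,W:-5/2):11/4,Y:11/4)
total length: 45/2

(((V:11,Z:3):11/2,W:-5/2):11/4,Y:11/4)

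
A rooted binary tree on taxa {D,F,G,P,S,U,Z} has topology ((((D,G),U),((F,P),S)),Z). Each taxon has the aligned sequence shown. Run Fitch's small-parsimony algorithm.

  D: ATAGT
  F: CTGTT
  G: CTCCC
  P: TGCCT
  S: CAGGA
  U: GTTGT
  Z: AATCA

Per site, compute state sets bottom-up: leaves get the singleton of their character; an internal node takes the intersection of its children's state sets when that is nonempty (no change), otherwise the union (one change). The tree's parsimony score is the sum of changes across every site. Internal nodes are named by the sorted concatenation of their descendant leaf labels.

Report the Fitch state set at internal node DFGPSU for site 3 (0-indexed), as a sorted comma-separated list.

[col 0] DG: children D:{A}, G:{C} ∪→ {A,C}; cost 1
[col 0] DGU: children DG:{A,C}, U:{G} ∪→ {A,C,G}; cost 1
[col 0] FP: children F:{C}, P:{T} ∪→ {C,T}; cost 1
[col 0] FPS: children FP:{C,T}, S:{C} ∩→ {C}; cost 0
[col 0] DFGPSU: children DGU:{A,C,G}, FPS:{C} ∩→ {C}; cost 0
[col 0] DFGPSUZ: children DFGPSU:{C}, Z:{A} ∪→ {A,C}; cost 1
[col 1] DG: children D:{T}, G:{T} ∩→ {T}; cost 0
[col 1] DGU: children DG:{T}, U:{T} ∩→ {T}; cost 0
[col 1] FP: children F:{T}, P:{G} ∪→ {G,T}; cost 1
[col 1] FPS: children FP:{G,T}, S:{A} ∪→ {A,G,T}; cost 1
[col 1] DFGPSU: children DGU:{T}, FPS:{A,G,T} ∩→ {T}; cost 0
[col 1] DFGPSUZ: children DFGPSU:{T}, Z:{A} ∪→ {A,T}; cost 1
[col 2] DG: children D:{A}, G:{C} ∪→ {A,C}; cost 1
[col 2] DGU: children DG:{A,C}, U:{T} ∪→ {A,C,T}; cost 1
[col 2] FP: children F:{G}, P:{C} ∪→ {C,G}; cost 1
[col 2] FPS: children FP:{C,G}, S:{G} ∩→ {G}; cost 0
[col 2] DFGPSU: children DGU:{A,C,T}, FPS:{G} ∪→ {A,C,G,T}; cost 1
[col 2] DFGPSUZ: children DFGPSU:{A,C,G,T}, Z:{T} ∩→ {T}; cost 0
[col 3] DG: children D:{G}, G:{C} ∪→ {C,G}; cost 1
[col 3] DGU: children DG:{C,G}, U:{G} ∩→ {G}; cost 0
[col 3] FP: children F:{T}, P:{C} ∪→ {C,T}; cost 1
[col 3] FPS: children FP:{C,T}, S:{G} ∪→ {C,G,T}; cost 1
[col 3] DFGPSU: children DGU:{G}, FPS:{C,G,T} ∩→ {G}; cost 0
[col 3] DFGPSUZ: children DFGPSU:{G}, Z:{C} ∪→ {C,G}; cost 1
[col 4] DG: children D:{T}, G:{C} ∪→ {C,T}; cost 1
[col 4] DGU: children DG:{C,T}, U:{T} ∩→ {T}; cost 0
[col 4] FP: children F:{T}, P:{T} ∩→ {T}; cost 0
[col 4] FPS: children FP:{T}, S:{A} ∪→ {A,T}; cost 1
[col 4] DFGPSU: children DGU:{T}, FPS:{A,T} ∩→ {T}; cost 0
[col 4] DFGPSUZ: children DFGPSU:{T}, Z:{A} ∪→ {A,T}; cost 1
per-site changes: [4, 3, 4, 4, 3]; total = 18

G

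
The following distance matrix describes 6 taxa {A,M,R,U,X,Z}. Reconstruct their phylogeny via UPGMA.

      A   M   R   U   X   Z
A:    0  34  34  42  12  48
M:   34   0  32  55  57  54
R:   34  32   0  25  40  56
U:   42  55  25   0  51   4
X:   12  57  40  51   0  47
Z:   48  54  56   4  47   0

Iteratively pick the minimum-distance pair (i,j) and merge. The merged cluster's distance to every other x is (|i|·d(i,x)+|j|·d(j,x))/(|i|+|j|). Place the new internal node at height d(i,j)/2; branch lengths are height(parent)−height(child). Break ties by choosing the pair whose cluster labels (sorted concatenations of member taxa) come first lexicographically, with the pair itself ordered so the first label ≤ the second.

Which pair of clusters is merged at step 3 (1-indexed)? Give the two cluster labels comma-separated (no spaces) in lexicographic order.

step 1: merge (U,Z) at d=4; branch lengths U→2, Z→2; new cluster UZ
  updated: d(A,UZ)=45, d(M,UZ)=109/2, d(R,UZ)=81/2, d(UZ,X)=49
step 2: merge (A,X) at d=12; branch lengths A→6, X→6; new cluster AX
  updated: d(AX,M)=91/2, d(AX,R)=37, d(AX,UZ)=47
step 3: merge (M,R) at d=32; branch lengths M→16, R→16; new cluster MR
  updated: d(AX,MR)=165/4, d(MR,UZ)=95/2
step 4: merge (AX,MR) at d=165/4; branch lengths AX→117/8, MR→37/8; new cluster AMRX
  updated: d(AMRX,UZ)=189/4
step 5: merge (AMRX,UZ) at d=189/4; branch lengths AMRX→3, UZ→173/8; new cluster AMRUXZ
final tree: (((A:6,X:6):117/8,(M:16,R:16):37/8):3,(U:2,Z:2):173/8)
total length: 735/8

M,R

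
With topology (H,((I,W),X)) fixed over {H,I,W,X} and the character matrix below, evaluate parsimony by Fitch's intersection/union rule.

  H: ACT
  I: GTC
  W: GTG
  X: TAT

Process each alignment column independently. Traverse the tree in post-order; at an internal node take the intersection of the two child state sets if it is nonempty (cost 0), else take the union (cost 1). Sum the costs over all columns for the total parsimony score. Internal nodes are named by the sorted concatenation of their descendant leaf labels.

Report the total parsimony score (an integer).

[col 0] IW: children I:{G}, W:{G} ∩→ {G}; cost 0
[col 0] IWX: children IW:{G}, X:{T} ∪→ {G,T}; cost 1
[col 0] HIWX: children H:{A}, IWX:{G,T} ∪→ {A,G,T}; cost 1
[col 1] IW: children I:{T}, W:{T} ∩→ {T}; cost 0
[col 1] IWX: children IW:{T}, X:{A} ∪→ {A,T}; cost 1
[col 1] HIWX: children H:{C}, IWX:{A,T} ∪→ {A,C,T}; cost 1
[col 2] IW: children I:{C}, W:{G} ∪→ {C,G}; cost 1
[col 2] IWX: children IW:{C,G}, X:{T} ∪→ {C,G,T}; cost 1
[col 2] HIWX: children H:{T}, IWX:{C,G,T} ∩→ {T}; cost 0
per-site changes: [2, 2, 2]; total = 6

6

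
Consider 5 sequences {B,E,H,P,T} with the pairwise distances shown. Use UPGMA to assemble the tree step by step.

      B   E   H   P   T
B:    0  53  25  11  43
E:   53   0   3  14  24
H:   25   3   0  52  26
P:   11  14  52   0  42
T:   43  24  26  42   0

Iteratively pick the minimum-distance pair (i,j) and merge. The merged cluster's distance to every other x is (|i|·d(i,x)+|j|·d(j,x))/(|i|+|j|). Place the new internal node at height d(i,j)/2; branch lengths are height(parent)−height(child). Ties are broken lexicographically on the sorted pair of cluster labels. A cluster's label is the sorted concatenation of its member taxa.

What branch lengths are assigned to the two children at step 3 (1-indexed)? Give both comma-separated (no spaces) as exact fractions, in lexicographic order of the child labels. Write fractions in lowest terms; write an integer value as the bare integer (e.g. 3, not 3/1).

iteration 1: select E,H (d=3); attach at lengths (3/2, 3/2); label the merged cluster EH
  updated: d(B,EH)=39, d(EH,P)=33, d(EH,T)=25
iteration 2: select B,P (d=11); attach at lengths (11/2, 11/2); label the merged cluster BP
  updated: d(BP,EH)=36, d(BP,T)=85/2
iteration 3: select EH,T (d=25); attach at lengths (11, 25/2); label the merged cluster EHT
  updated: d(BP,EHT)=229/6
iteration 4: select BP,EHT (d=229/6); attach at lengths (163/12, 79/12); label the merged cluster BEHPT
final tree: ((B:11/2,P:11/2):163/12,((E:3/2,H:3/2):11,T:25/2):79/12)
total length: 173/3

11,25/2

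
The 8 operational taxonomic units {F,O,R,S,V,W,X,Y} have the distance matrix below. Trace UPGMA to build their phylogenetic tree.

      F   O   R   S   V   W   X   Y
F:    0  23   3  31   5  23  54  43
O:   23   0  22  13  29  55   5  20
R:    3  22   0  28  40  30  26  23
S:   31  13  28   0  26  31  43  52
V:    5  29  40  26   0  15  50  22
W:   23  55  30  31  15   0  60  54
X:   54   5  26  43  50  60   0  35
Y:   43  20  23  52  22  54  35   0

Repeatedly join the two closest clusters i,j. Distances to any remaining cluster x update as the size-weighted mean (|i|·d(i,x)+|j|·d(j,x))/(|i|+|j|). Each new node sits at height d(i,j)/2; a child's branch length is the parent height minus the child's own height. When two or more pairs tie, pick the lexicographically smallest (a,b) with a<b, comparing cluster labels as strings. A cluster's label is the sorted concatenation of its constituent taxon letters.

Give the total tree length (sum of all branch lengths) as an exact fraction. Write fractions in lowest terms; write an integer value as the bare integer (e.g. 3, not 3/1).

1. join F+R (d=3) ⇒ FR; edges |F|=3/2, |R|=3/2
  updated: d(FR,O)=45/2, d(FR,S)=59/2, d(FR,V)=45/2, d(FR,W)=53/2, d(FR,X)=40, d(FR,Y)=33
2. join O+X (d=5) ⇒ OX; edges |O|=5/2, |X|=5/2
  updated: d(FR,OX)=125/4, d(OX,S)=28, d(OX,V)=79/2, d(OX,W)=115/2, d(OX,Y)=55/2
3. join V+W (d=15) ⇒ VW; edges |V|=15/2, |W|=15/2
  updated: d(FR,VW)=49/2, d(OX,VW)=97/2, d(S,VW)=57/2, d(VW,Y)=38
4. join FR+VW (d=49/2) ⇒ FRVW; edges |FR|=43/4, |VW|=19/4
  updated: d(FRVW,OX)=319/8, d(FRVW,S)=29, d(FRVW,Y)=71/2
5. join OX+Y (d=55/2) ⇒ OXY; edges |OX|=45/4, |Y|=55/4
  updated: d(FRVW,OXY)=461/12, d(OXY,S)=36
6. join FRVW+S (d=29) ⇒ FRSVW; edges |FRVW|=9/4, |S|=29/2
  updated: d(FRSVW,OXY)=569/15
7. join FRSVW+OXY (d=569/15) ⇒ FORSVWXY; edges |FRSVW|=67/15, |OXY|=313/60
final tree: ((((F:3/2,R:3/2):43/4,(V:15/2,W:15/2):19/4):9/4,S:29/2):67/15,((O:5/2,X:5/2):45/4,Y:55/4):313/60)
total length: 1349/15

1349/15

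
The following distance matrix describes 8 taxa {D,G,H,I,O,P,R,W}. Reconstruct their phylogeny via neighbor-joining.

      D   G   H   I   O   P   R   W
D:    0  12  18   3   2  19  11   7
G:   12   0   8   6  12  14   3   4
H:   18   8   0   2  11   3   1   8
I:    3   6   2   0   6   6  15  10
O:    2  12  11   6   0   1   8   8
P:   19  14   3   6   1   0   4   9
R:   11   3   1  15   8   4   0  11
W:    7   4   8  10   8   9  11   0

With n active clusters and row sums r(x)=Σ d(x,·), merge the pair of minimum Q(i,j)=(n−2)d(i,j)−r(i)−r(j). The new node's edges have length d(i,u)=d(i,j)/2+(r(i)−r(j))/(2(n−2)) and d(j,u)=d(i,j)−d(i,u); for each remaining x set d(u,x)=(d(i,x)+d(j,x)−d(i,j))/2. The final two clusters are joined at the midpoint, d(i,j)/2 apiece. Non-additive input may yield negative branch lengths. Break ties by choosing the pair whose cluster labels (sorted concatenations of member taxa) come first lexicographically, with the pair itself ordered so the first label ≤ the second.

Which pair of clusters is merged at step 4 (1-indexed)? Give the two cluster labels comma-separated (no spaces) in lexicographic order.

DIO,GW

step 1: merge (D,O) at d=2, Q=-108; branch lengths D→3, O→-1; new cluster DO
  updated: d(DO,G)=11, d(DO,H)=27/2, d(DO,I)=7/2, d(DO,P)=9, d(DO,R)=17/2, d(DO,W)=13/2
step 2: merge (DO,I) at d=7/2, Q=-77; branch lengths DO→27/10, I→4/5; new cluster DIO
  updated: d(DIO,G)=27/4, d(DIO,H)=6, d(DIO,P)=23/4, d(DIO,R)=10, d(DIO,W)=13/2
step 3: merge (G,W) at d=4, Q=-233/4; branch lengths G→53/32, W→75/32; new cluster GW
  updated: d(DIO,GW)=37/8, d(GW,H)=6, d(GW,P)=19/2, d(GW,R)=5
step 4: merge (DIO,GW) at d=37/8, Q=-301/8; branch lengths DIO→121/48, GW→101/48; new cluster DGIOW
  updated: d(DGIOW,H)=59/16, d(DGIOW,P)=85/16, d(DGIOW,R)=83/16
step 5: merge (DGIOW,P) at d=85/16, Q=-127/8; branch lengths DGIOW→25/8, P→35/16; new cluster DGIOPW
  updated: d(DGIOPW,H)=11/16, d(DGIOPW,R)=31/16
step 6: merge (DGIOPW,H) at d=11/16, Q=-29/8; branch lengths DGIOPW→13/16, H→-1/8; new cluster DGHIOPW
  updated: d(DGHIOPW,R)=9/8
step 7: merge (DGHIOPW,R) at d=9/8; branch lengths DGHIOPW→9/16, R→9/16; new cluster DGHIOPRW
final tree: ((((((D:3,O:-1):27/10,I:4/5):121/48,(G:53/32,W:75/32):101/48):25/8,P:35/16):13/16,H:-1/8):9/16,R:9/16)
total length: 85/4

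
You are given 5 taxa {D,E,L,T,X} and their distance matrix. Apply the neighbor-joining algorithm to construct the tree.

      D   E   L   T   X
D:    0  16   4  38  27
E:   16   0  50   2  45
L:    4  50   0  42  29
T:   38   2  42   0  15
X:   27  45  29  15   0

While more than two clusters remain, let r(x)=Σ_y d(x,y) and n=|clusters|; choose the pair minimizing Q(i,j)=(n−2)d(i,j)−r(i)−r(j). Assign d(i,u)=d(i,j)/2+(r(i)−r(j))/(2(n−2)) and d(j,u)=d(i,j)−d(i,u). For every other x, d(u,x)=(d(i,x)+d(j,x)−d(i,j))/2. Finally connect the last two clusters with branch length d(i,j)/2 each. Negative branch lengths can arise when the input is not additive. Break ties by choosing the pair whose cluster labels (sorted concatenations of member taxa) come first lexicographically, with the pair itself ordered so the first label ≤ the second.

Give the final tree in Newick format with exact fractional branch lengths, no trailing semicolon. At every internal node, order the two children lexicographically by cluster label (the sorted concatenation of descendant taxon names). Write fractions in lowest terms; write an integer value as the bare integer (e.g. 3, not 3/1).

step 1: merge (E,T) at d=2, Q=-204; branch lengths E→11/3, T→-5/3; new cluster ET
  updated: d(D,ET)=26, d(ET,L)=45, d(ET,X)=29
step 2: merge (D,L) at d=4, Q=-127; branch lengths D→-13/4, L→29/4; new cluster DL
  updated: d(DL,ET)=67/2, d(DL,X)=26
step 3: merge (DL,ET) at d=67/2, Q=-177/2; branch lengths DL→61/4, ET→73/4; new cluster DELT
  updated: d(DELT,X)=43/4
step 4: merge (DELT,X) at d=43/4; branch lengths DELT→43/8, X→43/8; new cluster DELTX
final tree: (((D:-13/4,L:29/4):61/4,(E:11/3,T:-5/3):73/4):43/8,X:43/8)
total length: 201/4

(((D:-13/4,L:29/4):61/4,(E:11/3,T:-5/3):73/4):43/8,X:43/8)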